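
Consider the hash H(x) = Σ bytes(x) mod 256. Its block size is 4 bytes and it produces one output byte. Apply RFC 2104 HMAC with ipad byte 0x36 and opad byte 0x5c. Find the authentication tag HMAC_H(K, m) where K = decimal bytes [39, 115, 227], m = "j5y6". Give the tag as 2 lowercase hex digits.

74

Key decimal bytes [39, 115, 227] = 27 73 e3 is 3 bytes ≤ B = 4; zero-pad to 4 bytes: K' = 27 73 e3 00.
K' ⊕ ipad = 11 45 d5 36.  K' ⊕ opad = 7b 2f bf 5c.
Inner input = (K'⊕ipad) ∥ m = 11 45 d5 36 ∥ 6a 35 79 36.
Inner hash: sum = 17+69+213+54+106+53+121+54 = 687; mod 256 = 175 → af.
Outer input = (K'⊕opad) ∥ inner = 7b 2f bf 5c ∥ af.
Outer hash (tag): sum = 123+47+191+92+175 = 628; mod 256 = 116 → 74.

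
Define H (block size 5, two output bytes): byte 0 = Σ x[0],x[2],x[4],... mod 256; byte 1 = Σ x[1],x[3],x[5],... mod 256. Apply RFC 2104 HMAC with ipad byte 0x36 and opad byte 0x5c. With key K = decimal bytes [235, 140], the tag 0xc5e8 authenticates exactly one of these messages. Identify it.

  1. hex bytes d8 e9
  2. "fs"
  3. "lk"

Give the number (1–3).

2

Key decimal bytes [235, 140] = eb 8c is 2 bytes ≤ B = 5; zero-pad to 5 bytes: K' = eb 8c 00 00 00.
K' ⊕ ipad = dd ba 36 36 36; K' ⊕ opad = b7 d0 5c 5c 5c.
m1: inner = H(dd ba 36 36 36 d8 e9) = 32 c8; tag = H(b7 d0 5c 5c 5c 32 c8) = 375e
m2: inner = H(dd ba 36 36 36 66 73) = bc 56; tag = H(b7 d0 5c 5c 5c bc 56) = c5e8 ← matches
m3: inner = H(dd ba 36 36 36 6c 6b) = b4 5c; tag = H(b7 d0 5c 5c 5c b4 5c) = cbe0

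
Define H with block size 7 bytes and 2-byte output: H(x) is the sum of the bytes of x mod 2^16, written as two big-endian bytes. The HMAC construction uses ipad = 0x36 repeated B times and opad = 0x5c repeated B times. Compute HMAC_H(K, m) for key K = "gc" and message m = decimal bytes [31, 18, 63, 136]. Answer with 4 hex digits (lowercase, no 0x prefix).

02f4

Key "gc" = 67 63 is 2 bytes ≤ B = 7; zero-pad to 7 bytes: K' = 67 63 00 00 00 00 00.
K' ⊕ ipad = 51 55 36 36 36 36 36.  K' ⊕ opad = 3b 3f 5c 5c 5c 5c 5c.
Inner input = (K'⊕ipad) ∥ m = 51 55 36 36 36 36 36 ∥ 1f 12 3f 88.
Inner hash: sum = 81+85+54+54+54+54+54+31+18+63+136 = 684 → 02 ac.
Outer input = (K'⊕opad) ∥ inner = 3b 3f 5c 5c 5c 5c 5c ∥ 02 ac.
Outer hash (tag): sum = 59+63+92+92+92+92+92+2+172 = 756 → 02 f4.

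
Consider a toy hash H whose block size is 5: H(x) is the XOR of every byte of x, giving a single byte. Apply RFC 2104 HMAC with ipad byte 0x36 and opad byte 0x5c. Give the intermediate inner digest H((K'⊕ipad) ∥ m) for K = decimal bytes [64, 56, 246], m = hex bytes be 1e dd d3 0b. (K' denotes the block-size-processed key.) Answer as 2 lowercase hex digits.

Key decimal bytes [64, 56, 246] = 40 38 f6 is 3 bytes ≤ B = 5; zero-pad to 5 bytes: K' = 40 38 f6 00 00.
K' ⊕ ipad = 76 0e c0 36 36.
Inner input = 76 0e c0 36 36 ∥ be 1e dd d3 0b.
Inner hash: XOR 76⊕0e⊕c0⊕36⊕36⊕be⊕1e⊕dd⊕d3⊕0b = 1d.

1d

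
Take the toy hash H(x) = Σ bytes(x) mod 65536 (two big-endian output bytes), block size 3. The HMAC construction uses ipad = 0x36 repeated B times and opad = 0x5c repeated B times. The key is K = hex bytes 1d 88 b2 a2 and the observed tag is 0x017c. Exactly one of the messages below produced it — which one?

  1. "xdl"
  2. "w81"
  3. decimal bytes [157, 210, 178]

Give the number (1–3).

2

Key hex bytes 1d 88 b2 a2 is 4 bytes > B = 3, so hash it first: H(key) = 01 f9, then zero-pad to 3 bytes: K' = 01 f9 00.
K' ⊕ ipad = 37 cf 36; K' ⊕ opad = 5d a5 5c.
m1: inner = H(37 cf 36 78 64 6c) = 02 84; tag = H(5d a5 5c 02 84) = 01e4
m2: inner = H(37 cf 36 77 38 31) = 02 1c; tag = H(5d a5 5c 02 1c) = 017c ← matches
m3: inner = H(37 cf 36 9d d2 b2) = 03 5d; tag = H(5d a5 5c 03 5d) = 01be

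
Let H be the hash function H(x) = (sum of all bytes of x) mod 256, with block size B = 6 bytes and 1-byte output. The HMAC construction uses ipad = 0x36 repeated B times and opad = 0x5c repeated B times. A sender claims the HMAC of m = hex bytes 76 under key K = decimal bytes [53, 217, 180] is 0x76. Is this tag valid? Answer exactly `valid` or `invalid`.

valid

Key decimal bytes [53, 217, 180] = 35 d9 b4 is 3 bytes ≤ B = 6; zero-pad to 6 bytes: K' = 35 d9 b4 00 00 00.
K' ⊕ ipad = 03 ef 82 36 36 36; K' ⊕ opad = 69 85 e8 5c 5c 5c.
Inner hash: sum = 3+239+130+54+54+54+118 = 652; mod 256 = 140 → 8c.
Outer hash (recomputed tag): sum = 105+133+232+92+92+92+140 = 886; mod 256 = 118 → 76.
Recomputed tag = 76; claimed = 76 → match.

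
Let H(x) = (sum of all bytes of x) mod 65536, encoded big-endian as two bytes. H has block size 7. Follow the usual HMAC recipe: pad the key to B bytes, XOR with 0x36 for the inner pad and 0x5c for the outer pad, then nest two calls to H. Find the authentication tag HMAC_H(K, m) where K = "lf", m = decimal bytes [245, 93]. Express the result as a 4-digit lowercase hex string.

0243

Key "lf" = 6c 66 is 2 bytes ≤ B = 7; zero-pad to 7 bytes: K' = 6c 66 00 00 00 00 00.
K' ⊕ ipad = 5a 50 36 36 36 36 36.  K' ⊕ opad = 30 3a 5c 5c 5c 5c 5c.
Inner input = (K'⊕ipad) ∥ m = 5a 50 36 36 36 36 36 ∥ f5 5d.
Inner hash: sum = 90+80+54+54+54+54+54+245+93 = 778 → 03 0a.
Outer input = (K'⊕opad) ∥ inner = 30 3a 5c 5c 5c 5c 5c ∥ 03 0a.
Outer hash (tag): sum = 48+58+92+92+92+92+92+3+10 = 579 → 02 43.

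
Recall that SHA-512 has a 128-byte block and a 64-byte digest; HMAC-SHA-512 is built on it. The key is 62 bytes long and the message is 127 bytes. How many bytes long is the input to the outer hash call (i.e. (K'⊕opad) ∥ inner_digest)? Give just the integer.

Key is 62 ≤ 128 bytes, zero-padded: |K'| = 128.
Outer input = (K'⊕opad) ∥ H(inner) → 128 + 64 = 192 bytes.

192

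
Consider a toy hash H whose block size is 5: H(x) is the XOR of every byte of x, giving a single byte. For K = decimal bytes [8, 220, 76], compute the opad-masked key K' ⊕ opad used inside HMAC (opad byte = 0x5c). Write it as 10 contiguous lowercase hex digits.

5480105c5c

Key decimal bytes [8, 220, 76] = 08 dc 4c is 3 bytes ≤ B = 5; zero-pad to 5 bytes: K' = 08 dc 4c 00 00.
XOR each byte with 0x5c: 08⊕5c=54, dc⊕5c=80, 4c⊕5c=10, 00⊕5c=5c, 00⊕5c=5c.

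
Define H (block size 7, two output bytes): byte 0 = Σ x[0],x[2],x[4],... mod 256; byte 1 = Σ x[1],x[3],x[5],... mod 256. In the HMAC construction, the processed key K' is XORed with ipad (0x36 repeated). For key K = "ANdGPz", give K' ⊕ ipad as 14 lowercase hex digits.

77785271664c36

Key "ANdGPz" = 41 4e 64 47 50 7a is 6 bytes ≤ B = 7; zero-pad to 7 bytes: K' = 41 4e 64 47 50 7a 00.
XOR each byte with 0x36: 41⊕36=77, 4e⊕36=78, 64⊕36=52, 47⊕36=71, 50⊕36=66, 7a⊕36=4c, 00⊕36=36.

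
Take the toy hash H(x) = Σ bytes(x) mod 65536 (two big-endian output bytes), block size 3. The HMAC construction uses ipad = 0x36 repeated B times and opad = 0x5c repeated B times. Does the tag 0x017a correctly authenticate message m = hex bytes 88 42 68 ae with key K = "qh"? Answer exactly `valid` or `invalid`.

valid

Key "qh" = 71 68 is 2 bytes ≤ B = 3; zero-pad to 3 bytes: K' = 71 68 00.
K' ⊕ ipad = 47 5e 36; K' ⊕ opad = 2d 34 5c.
Inner hash: sum = 71+94+54+136+66+104+174 = 699 → 02 bb.
Outer hash (recomputed tag): sum = 45+52+92+2+187 = 378 → 01 7a.
Recomputed tag = 017a; claimed = 017a → match.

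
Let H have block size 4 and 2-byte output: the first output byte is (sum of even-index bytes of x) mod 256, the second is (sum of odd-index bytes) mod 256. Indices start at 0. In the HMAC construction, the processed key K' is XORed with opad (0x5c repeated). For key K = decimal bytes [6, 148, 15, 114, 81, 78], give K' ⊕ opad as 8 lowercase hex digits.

3a085c5c

Key decimal bytes [6, 148, 15, 114, 81, 78] = 06 94 0f 72 51 4e is 6 bytes > B = 4, so hash it first: H(key) = 66 54, then zero-pad to 4 bytes: K' = 66 54 00 00.
XOR each byte with 0x5c: 66⊕5c=3a, 54⊕5c=08, 00⊕5c=5c, 00⊕5c=5c.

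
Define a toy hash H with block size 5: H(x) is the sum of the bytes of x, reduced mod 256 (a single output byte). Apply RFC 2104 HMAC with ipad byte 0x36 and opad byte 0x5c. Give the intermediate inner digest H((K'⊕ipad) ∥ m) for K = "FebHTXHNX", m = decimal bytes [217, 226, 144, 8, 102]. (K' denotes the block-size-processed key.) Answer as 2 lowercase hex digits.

6a

Key "FebHTXHNX" = 46 65 62 48 54 58 48 4e 58 is 9 bytes > B = 5, so hash it first: H(key) = ef, then zero-pad to 5 bytes: K' = ef 00 00 00 00.
K' ⊕ ipad = d9 36 36 36 36.
Inner input = d9 36 36 36 36 ∥ d9 e2 90 08 66.
Inner hash: sum = 217+54+54+54+54+217+226+144+8+102 = 1130; mod 256 = 106 → 6a.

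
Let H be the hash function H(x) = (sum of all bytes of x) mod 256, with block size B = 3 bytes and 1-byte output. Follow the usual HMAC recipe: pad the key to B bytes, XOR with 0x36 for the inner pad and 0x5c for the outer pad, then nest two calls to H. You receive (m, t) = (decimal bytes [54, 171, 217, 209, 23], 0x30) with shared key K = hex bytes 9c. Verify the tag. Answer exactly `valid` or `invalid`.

valid

Key hex bytes 9c is 1 byte ≤ B = 3; zero-pad to 3 bytes: K' = 9c 00 00.
K' ⊕ ipad = aa 36 36; K' ⊕ opad = c0 5c 5c.
Inner hash: sum = 170+54+54+54+171+217+209+23 = 952; mod 256 = 184 → b8.
Outer hash (recomputed tag): sum = 192+92+92+184 = 560; mod 256 = 48 → 30.
Recomputed tag = 30; claimed = 30 → match.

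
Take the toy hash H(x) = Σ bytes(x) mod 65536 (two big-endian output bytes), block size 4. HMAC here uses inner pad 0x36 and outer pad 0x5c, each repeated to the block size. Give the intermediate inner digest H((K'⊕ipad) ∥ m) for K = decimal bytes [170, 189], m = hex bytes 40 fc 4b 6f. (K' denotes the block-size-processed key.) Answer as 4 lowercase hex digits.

Key decimal bytes [170, 189] = aa bd is 2 bytes ≤ B = 4; zero-pad to 4 bytes: K' = aa bd 00 00.
K' ⊕ ipad = 9c 8b 36 36.
Inner input = 9c 8b 36 36 ∥ 40 fc 4b 6f.
Inner hash: sum = 156+139+54+54+64+252+75+111 = 905 → 03 89.

0389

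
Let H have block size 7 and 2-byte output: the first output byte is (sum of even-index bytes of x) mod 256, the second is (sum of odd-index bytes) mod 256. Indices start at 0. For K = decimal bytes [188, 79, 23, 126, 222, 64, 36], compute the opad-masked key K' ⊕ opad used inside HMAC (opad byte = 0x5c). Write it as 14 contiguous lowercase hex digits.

e0134b22821c78

Key decimal bytes [188, 79, 23, 126, 222, 64, 36] = bc 4f 17 7e de 40 24 is exactly B = 7 bytes: K' = bc 4f 17 7e de 40 24.
XOR each byte with 0x5c: bc⊕5c=e0, 4f⊕5c=13, 17⊕5c=4b, 7e⊕5c=22, de⊕5c=82, 40⊕5c=1c, 24⊕5c=78.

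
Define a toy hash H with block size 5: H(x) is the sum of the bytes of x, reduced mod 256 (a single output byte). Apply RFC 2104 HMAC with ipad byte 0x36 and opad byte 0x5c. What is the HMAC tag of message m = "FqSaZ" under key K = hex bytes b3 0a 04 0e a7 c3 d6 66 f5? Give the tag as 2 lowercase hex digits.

9f

Key hex bytes b3 0a 04 0e a7 c3 d6 66 f5 is 9 bytes > B = 5, so hash it first: H(key) = 6a, then zero-pad to 5 bytes: K' = 6a 00 00 00 00.
K' ⊕ ipad = 5c 36 36 36 36.  K' ⊕ opad = 36 5c 5c 5c 5c.
Inner input = (K'⊕ipad) ∥ m = 5c 36 36 36 36 ∥ 46 71 53 61 5a.
Inner hash: sum = 92+54+54+54+54+70+113+83+97+90 = 761; mod 256 = 249 → f9.
Outer input = (K'⊕opad) ∥ inner = 36 5c 5c 5c 5c ∥ f9.
Outer hash (tag): sum = 54+92+92+92+92+249 = 671; mod 256 = 159 → 9f.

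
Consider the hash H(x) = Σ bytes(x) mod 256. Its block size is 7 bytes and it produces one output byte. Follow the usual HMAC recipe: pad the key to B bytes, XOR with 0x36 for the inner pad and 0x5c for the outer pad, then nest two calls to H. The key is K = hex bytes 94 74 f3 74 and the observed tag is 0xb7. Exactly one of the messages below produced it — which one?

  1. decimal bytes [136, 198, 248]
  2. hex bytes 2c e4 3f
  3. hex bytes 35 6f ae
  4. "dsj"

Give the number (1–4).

2

Key hex bytes 94 74 f3 74 is 4 bytes ≤ B = 7; zero-pad to 7 bytes: K' = 94 74 f3 74 00 00 00.
K' ⊕ ipad = a2 42 c5 42 36 36 36; K' ⊕ opad = c8 28 af 28 5c 5c 5c.
m1: inner = H(a2 42 c5 42 36 36 36 88 c6 f8) = d3; tag = H(c8 28 af 28 5c 5c 5c d3) = ae
m2: inner = H(a2 42 c5 42 36 36 36 2c e4 3f) = dc; tag = H(c8 28 af 28 5c 5c 5c dc) = b7 ← matches
m3: inner = H(a2 42 c5 42 36 36 36 35 6f ae) = df; tag = H(c8 28 af 28 5c 5c 5c df) = ba
m4: inner = H(a2 42 c5 42 36 36 36 64 73 6a) = ce; tag = H(c8 28 af 28 5c 5c 5c ce) = a9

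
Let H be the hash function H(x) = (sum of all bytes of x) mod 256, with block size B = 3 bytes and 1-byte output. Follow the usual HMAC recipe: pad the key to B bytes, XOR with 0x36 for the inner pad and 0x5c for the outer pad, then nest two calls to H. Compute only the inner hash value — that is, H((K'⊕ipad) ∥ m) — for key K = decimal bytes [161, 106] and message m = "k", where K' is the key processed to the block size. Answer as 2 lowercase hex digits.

94

Key decimal bytes [161, 106] = a1 6a is 2 bytes ≤ B = 3; zero-pad to 3 bytes: K' = a1 6a 00.
K' ⊕ ipad = 97 5c 36.
Inner input = 97 5c 36 ∥ 6b.
Inner hash: sum = 151+92+54+107 = 404; mod 256 = 148 → 94.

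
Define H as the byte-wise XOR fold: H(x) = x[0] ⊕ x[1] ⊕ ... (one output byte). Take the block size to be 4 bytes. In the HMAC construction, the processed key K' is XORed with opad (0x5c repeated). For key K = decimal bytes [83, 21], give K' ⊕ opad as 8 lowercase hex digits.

Key decimal bytes [83, 21] = 53 15 is 2 bytes ≤ B = 4; zero-pad to 4 bytes: K' = 53 15 00 00.
XOR each byte with 0x5c: 53⊕5c=0f, 15⊕5c=49, 00⊕5c=5c, 00⊕5c=5c.

0f495c5c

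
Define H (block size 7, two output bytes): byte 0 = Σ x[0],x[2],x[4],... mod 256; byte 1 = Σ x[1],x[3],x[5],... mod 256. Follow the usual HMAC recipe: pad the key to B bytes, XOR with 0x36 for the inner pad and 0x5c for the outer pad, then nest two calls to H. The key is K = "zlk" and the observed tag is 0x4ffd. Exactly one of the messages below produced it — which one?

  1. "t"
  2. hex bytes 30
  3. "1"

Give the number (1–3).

1

Key "zlk" = 7a 6c 6b is 3 bytes ≤ B = 7; zero-pad to 7 bytes: K' = 7a 6c 6b 00 00 00 00.
K' ⊕ ipad = 4c 5a 5d 36 36 36 36; K' ⊕ opad = 26 30 37 5c 5c 5c 5c.
m1: inner = H(4c 5a 5d 36 36 36 36 74) = 15 3a; tag = H(26 30 37 5c 5c 5c 5c 15 3a) = 4ffd ← matches
m2: inner = H(4c 5a 5d 36 36 36 36 30) = 15 f6; tag = H(26 30 37 5c 5c 5c 5c 15 f6) = 0bfd
m3: inner = H(4c 5a 5d 36 36 36 36 31) = 15 f7; tag = H(26 30 37 5c 5c 5c 5c 15 f7) = 0cfd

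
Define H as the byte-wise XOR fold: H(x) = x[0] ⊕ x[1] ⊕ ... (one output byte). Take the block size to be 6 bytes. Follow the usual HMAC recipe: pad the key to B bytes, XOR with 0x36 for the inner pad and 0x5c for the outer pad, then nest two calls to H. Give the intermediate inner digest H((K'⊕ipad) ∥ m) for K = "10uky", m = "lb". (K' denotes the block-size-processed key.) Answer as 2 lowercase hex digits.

68

Key "10uky" = 31 30 75 6b 79 is 5 bytes ≤ B = 6; zero-pad to 6 bytes: K' = 31 30 75 6b 79 00.
K' ⊕ ipad = 07 06 43 5d 4f 36.
Inner input = 07 06 43 5d 4f 36 ∥ 6c 62.
Inner hash: XOR 07⊕06⊕43⊕5d⊕4f⊕36⊕6c⊕62 = 68.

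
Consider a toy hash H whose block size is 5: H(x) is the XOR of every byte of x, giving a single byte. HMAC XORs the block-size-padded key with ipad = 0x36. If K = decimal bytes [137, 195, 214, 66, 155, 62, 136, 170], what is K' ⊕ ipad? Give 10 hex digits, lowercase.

6f36363636

Key decimal bytes [137, 195, 214, 66, 155, 62, 136, 170] = 89 c3 d6 42 9b 3e 88 aa is 8 bytes > B = 5, so hash it first: H(key) = 59, then zero-pad to 5 bytes: K' = 59 00 00 00 00.
XOR each byte with 0x36: 59⊕36=6f, 00⊕36=36, 00⊕36=36, 00⊕36=36, 00⊕36=36.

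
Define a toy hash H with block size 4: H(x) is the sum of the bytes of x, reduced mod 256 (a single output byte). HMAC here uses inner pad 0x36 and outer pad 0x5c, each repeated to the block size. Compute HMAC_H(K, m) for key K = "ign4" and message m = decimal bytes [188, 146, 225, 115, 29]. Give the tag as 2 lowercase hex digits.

Key "ign4" = 69 67 6e 34 is exactly B = 4 bytes: K' = 69 67 6e 34.
K' ⊕ ipad = 5f 51 58 02.  K' ⊕ opad = 35 3b 32 68.
Inner input = (K'⊕ipad) ∥ m = 5f 51 58 02 ∥ bc 92 e1 73 1d.
Inner hash: sum = 95+81+88+2+188+146+225+115+29 = 969; mod 256 = 201 → c9.
Outer input = (K'⊕opad) ∥ inner = 35 3b 32 68 ∥ c9.
Outer hash (tag): sum = 53+59+50+104+201 = 467; mod 256 = 211 → d3.

d3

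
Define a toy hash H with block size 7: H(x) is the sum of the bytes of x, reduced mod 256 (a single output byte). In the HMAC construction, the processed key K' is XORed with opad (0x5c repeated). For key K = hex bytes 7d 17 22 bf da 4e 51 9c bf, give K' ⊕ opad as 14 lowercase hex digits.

Key hex bytes 7d 17 22 bf da 4e 51 9c bf is 9 bytes > B = 7, so hash it first: H(key) = 49, then zero-pad to 7 bytes: K' = 49 00 00 00 00 00 00.
XOR each byte with 0x5c: 49⊕5c=15, 00⊕5c=5c, 00⊕5c=5c, 00⊕5c=5c, 00⊕5c=5c, 00⊕5c=5c, 00⊕5c=5c.

155c5c5c5c5c5c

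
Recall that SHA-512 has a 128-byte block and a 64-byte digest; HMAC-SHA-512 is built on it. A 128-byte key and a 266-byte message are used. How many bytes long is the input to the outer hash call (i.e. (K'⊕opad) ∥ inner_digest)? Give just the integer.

Key is 128 ≤ 128 bytes, zero-padded: |K'| = 128.
Outer input = (K'⊕opad) ∥ H(inner) → 128 + 64 = 192 bytes.

192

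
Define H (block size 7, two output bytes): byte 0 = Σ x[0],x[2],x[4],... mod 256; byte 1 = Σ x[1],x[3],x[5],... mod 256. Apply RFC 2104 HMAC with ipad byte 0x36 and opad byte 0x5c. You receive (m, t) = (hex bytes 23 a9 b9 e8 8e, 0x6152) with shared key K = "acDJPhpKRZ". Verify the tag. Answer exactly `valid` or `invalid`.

Key "acDJPhpKRZ" = 61 63 44 4a 50 68 70 4b 52 5a is 10 bytes > B = 7, so hash it first: H(key) = b7 ba, then zero-pad to 7 bytes: K' = b7 ba 00 00 00 00 00.
K' ⊕ ipad = 81 8c 36 36 36 36 36; K' ⊕ opad = eb e6 5c 5c 5c 5c 5c.
Inner hash: even-index sum = 692 mod 256 = 180; odd-index sum = 610 mod 256 = 98 → b4 62.
Outer hash (recomputed tag): even-index sum = 609 mod 256 = 97; odd-index sum = 594 mod 256 = 82 → 61 52.
Recomputed tag = 6152; claimed = 6152 → match.

valid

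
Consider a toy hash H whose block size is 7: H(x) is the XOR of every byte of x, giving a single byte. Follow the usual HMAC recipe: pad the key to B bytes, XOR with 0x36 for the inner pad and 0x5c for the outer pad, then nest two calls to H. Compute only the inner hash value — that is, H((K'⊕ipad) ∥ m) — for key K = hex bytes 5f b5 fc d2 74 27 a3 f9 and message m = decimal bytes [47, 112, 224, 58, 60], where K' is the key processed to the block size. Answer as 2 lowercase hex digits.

Key hex bytes 5f b5 fc d2 74 27 a3 f9 is 8 bytes > B = 7, so hash it first: H(key) = cd, then zero-pad to 7 bytes: K' = cd 00 00 00 00 00 00.
K' ⊕ ipad = fb 36 36 36 36 36 36.
Inner input = fb 36 36 36 36 36 36 ∥ 2f 70 e0 3a 3c.
Inner hash: XOR fb⊕36⊕36⊕36⊕36⊕36⊕36⊕2f⊕70⊕e0⊕3a⊕3c = 42.

42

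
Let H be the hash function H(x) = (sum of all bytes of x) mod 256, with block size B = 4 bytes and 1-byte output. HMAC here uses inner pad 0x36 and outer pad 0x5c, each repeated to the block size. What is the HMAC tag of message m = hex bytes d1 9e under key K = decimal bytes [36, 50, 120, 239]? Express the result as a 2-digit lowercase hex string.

Key decimal bytes [36, 50, 120, 239] = 24 32 78 ef is exactly B = 4 bytes: K' = 24 32 78 ef.
K' ⊕ ipad = 12 04 4e d9.  K' ⊕ opad = 78 6e 24 b3.
Inner input = (K'⊕ipad) ∥ m = 12 04 4e d9 ∥ d1 9e.
Inner hash: sum = 18+4+78+217+209+158 = 684; mod 256 = 172 → ac.
Outer input = (K'⊕opad) ∥ inner = 78 6e 24 b3 ∥ ac.
Outer hash (tag): sum = 120+110+36+179+172 = 617; mod 256 = 105 → 69.

69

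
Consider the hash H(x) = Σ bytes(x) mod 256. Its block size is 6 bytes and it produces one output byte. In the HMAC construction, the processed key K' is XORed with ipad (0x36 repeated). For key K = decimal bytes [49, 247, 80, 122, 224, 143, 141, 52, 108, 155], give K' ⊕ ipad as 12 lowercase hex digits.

1f3636363636

Key decimal bytes [49, 247, 80, 122, 224, 143, 141, 52, 108, 155] = 31 f7 50 7a e0 8f 8d 34 6c 9b is 10 bytes > B = 6, so hash it first: H(key) = 29, then zero-pad to 6 bytes: K' = 29 00 00 00 00 00.
XOR each byte with 0x36: 29⊕36=1f, 00⊕36=36, 00⊕36=36, 00⊕36=36, 00⊕36=36, 00⊕36=36.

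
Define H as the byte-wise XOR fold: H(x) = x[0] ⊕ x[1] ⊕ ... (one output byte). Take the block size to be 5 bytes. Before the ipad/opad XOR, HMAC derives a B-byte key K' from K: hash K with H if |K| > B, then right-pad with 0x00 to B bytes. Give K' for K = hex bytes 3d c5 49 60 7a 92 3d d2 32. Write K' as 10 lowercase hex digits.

|K| = 9 > B = 5, so first hash the key.
H(K): XOR 3d⊕c5⊕49⊕60⊕7a⊕92⊕3d⊕d2⊕32 = e4.
Zero-pad H(K) = e4 to 5 bytes: K' = e4 00 00 00 00.

e400000000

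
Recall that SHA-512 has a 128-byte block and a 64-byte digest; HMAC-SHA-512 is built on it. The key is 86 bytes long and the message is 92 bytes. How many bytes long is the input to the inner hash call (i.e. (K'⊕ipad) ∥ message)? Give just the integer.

Key is 86 ≤ 128 bytes, zero-padded: |K'| = 128.
Inner input = (K'⊕ipad) ∥ m → 128 + 92 = 220 bytes.

220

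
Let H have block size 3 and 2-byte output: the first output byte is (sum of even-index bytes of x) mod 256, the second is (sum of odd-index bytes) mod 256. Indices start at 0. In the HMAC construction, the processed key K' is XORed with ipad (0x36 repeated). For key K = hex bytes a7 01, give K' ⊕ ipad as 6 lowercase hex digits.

913736

Key hex bytes a7 01 is 2 bytes ≤ B = 3; zero-pad to 3 bytes: K' = a7 01 00.
XOR each byte with 0x36: a7⊕36=91, 01⊕36=37, 00⊕36=36.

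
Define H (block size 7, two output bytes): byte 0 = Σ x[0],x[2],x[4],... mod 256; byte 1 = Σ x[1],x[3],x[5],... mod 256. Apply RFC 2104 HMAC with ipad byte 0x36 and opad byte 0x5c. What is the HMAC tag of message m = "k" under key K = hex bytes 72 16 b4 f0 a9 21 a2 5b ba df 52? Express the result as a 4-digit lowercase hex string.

Key hex bytes 72 16 b4 f0 a9 21 a2 5b ba df 52 is 11 bytes > B = 7, so hash it first: H(key) = 7d 61, then zero-pad to 7 bytes: K' = 7d 61 00 00 00 00 00.
K' ⊕ ipad = 4b 57 36 36 36 36 36.  K' ⊕ opad = 21 3d 5c 5c 5c 5c 5c.
Inner input = (K'⊕ipad) ∥ m = 4b 57 36 36 36 36 36 ∥ 6b.
Inner hash: even-index sum = 237 mod 256 = 237; odd-index sum = 302 mod 256 = 46 → ed 2e.
Outer input = (K'⊕opad) ∥ inner = 21 3d 5c 5c 5c 5c 5c ∥ ed 2e.
Outer hash (tag): even-index sum = 355 mod 256 = 99; odd-index sum = 482 mod 256 = 226 → 63 e2.

63e2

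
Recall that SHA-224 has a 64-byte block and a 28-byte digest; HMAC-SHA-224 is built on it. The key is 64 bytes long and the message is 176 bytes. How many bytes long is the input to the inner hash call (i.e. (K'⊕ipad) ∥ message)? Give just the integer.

240

Key is 64 ≤ 64 bytes, zero-padded: |K'| = 64.
Inner input = (K'⊕ipad) ∥ m → 64 + 176 = 240 bytes.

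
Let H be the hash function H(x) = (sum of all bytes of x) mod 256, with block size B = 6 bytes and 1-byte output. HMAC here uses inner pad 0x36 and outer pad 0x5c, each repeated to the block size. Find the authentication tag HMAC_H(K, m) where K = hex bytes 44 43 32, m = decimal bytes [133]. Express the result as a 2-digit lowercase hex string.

cb

Key hex bytes 44 43 32 is 3 bytes ≤ B = 6; zero-pad to 6 bytes: K' = 44 43 32 00 00 00.
K' ⊕ ipad = 72 75 04 36 36 36.  K' ⊕ opad = 18 1f 6e 5c 5c 5c.
Inner input = (K'⊕ipad) ∥ m = 72 75 04 36 36 36 ∥ 85.
Inner hash: sum = 114+117+4+54+54+54+133 = 530; mod 256 = 18 → 12.
Outer input = (K'⊕opad) ∥ inner = 18 1f 6e 5c 5c 5c ∥ 12.
Outer hash (tag): sum = 24+31+110+92+92+92+18 = 459; mod 256 = 203 → cb.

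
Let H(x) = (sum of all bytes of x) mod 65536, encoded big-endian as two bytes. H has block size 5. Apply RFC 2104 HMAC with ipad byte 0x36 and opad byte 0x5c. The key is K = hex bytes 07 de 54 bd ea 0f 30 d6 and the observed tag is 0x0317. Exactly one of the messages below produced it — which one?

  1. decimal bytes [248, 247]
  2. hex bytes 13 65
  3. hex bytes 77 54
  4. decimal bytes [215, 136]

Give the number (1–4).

Key hex bytes 07 de 54 bd ea 0f 30 d6 is 8 bytes > B = 5, so hash it first: H(key) = 03 f5, then zero-pad to 5 bytes: K' = 03 f5 00 00 00.
K' ⊕ ipad = 35 c3 36 36 36; K' ⊕ opad = 5f a9 5c 5c 5c.
m1: inner = H(35 c3 36 36 36 f8 f7) = 03 89; tag = H(5f a9 5c 5c 5c 03 89) = 02a8
m2: inner = H(35 c3 36 36 36 13 65) = 02 12; tag = H(5f a9 5c 5c 5c 02 12) = 0230
m3: inner = H(35 c3 36 36 36 77 54) = 02 65; tag = H(5f a9 5c 5c 5c 02 65) = 0283
m4: inner = H(35 c3 36 36 36 d7 88) = 02 f9; tag = H(5f a9 5c 5c 5c 02 f9) = 0317 ← matches

4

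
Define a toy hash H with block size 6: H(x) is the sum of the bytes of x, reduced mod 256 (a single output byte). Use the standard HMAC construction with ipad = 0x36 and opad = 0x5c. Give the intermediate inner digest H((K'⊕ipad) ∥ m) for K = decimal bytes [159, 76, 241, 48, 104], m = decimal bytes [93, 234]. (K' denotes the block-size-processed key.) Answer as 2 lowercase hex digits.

Key decimal bytes [159, 76, 241, 48, 104] = 9f 4c f1 30 68 is 5 bytes ≤ B = 6; zero-pad to 6 bytes: K' = 9f 4c f1 30 68 00.
K' ⊕ ipad = a9 7a c7 06 5e 36.
Inner input = a9 7a c7 06 5e 36 ∥ 5d ea.
Inner hash: sum = 169+122+199+6+94+54+93+234 = 971; mod 256 = 203 → cb.

cb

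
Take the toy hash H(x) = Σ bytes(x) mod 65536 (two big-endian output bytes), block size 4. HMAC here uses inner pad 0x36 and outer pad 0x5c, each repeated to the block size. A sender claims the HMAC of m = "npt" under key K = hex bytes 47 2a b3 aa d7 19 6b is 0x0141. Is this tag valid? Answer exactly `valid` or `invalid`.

invalid

Key hex bytes 47 2a b3 aa d7 19 6b is 7 bytes > B = 4, so hash it first: H(key) = 03 29, then zero-pad to 4 bytes: K' = 03 29 00 00.
K' ⊕ ipad = 35 1f 36 36; K' ⊕ opad = 5f 75 5c 5c.
Inner hash: sum = 53+31+54+54+110+112+116 = 530 → 02 12.
Outer hash (recomputed tag): sum = 95+117+92+92+2+18 = 416 → 01 a0.
Recomputed tag = 01a0; claimed = 0141 → mismatch.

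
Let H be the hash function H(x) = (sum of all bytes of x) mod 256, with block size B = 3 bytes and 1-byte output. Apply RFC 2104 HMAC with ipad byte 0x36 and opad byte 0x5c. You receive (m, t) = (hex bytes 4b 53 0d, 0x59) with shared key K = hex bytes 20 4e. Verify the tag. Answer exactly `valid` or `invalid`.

Key hex bytes 20 4e is 2 bytes ≤ B = 3; zero-pad to 3 bytes: K' = 20 4e 00.
K' ⊕ ipad = 16 78 36; K' ⊕ opad = 7c 12 5c.
Inner hash: sum = 22+120+54+75+83+13 = 367; mod 256 = 111 → 6f.
Outer hash (recomputed tag): sum = 124+18+92+111 = 345; mod 256 = 89 → 59.
Recomputed tag = 59; claimed = 59 → match.

valid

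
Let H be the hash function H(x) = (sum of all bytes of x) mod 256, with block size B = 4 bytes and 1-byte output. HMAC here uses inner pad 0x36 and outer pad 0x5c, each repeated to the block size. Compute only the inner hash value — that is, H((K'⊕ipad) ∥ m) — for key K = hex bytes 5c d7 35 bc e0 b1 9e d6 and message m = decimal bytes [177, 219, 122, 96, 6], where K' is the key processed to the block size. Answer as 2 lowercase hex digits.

Key hex bytes 5c d7 35 bc e0 b1 9e d6 is 8 bytes > B = 4, so hash it first: H(key) = 29, then zero-pad to 4 bytes: K' = 29 00 00 00.
K' ⊕ ipad = 1f 36 36 36.
Inner input = 1f 36 36 36 ∥ b1 db 7a 60 06.
Inner hash: sum = 31+54+54+54+177+219+122+96+6 = 813; mod 256 = 45 → 2d.

2d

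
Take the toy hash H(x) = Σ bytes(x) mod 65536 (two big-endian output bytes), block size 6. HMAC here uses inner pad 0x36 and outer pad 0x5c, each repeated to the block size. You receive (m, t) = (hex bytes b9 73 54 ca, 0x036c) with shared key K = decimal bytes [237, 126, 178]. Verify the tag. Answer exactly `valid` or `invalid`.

Key decimal bytes [237, 126, 178] = ed 7e b2 is 3 bytes ≤ B = 6; zero-pad to 6 bytes: K' = ed 7e b2 00 00 00.
K' ⊕ ipad = db 48 84 36 36 36; K' ⊕ opad = b1 22 ee 5c 5c 5c.
Inner hash: sum = 219+72+132+54+54+54+185+115+84+202 = 1171 → 04 93.
Outer hash (recomputed tag): sum = 177+34+238+92+92+92+4+147 = 876 → 03 6c.
Recomputed tag = 036c; claimed = 036c → match.

valid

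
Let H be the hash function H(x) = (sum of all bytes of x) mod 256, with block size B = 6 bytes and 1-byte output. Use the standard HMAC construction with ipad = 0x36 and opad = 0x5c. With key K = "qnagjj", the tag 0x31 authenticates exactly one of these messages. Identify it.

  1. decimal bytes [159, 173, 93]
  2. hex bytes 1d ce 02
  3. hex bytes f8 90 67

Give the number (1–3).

Key "qnagjj" = 71 6e 61 67 6a 6a is exactly B = 6 bytes: K' = 71 6e 61 67 6a 6a.
K' ⊕ ipad = 47 58 57 51 5c 5c; K' ⊕ opad = 2d 32 3d 3b 36 36.
m1: inner = H(47 58 57 51 5c 5c 9f ad 5d) = a8; tag = H(2d 32 3d 3b 36 36 a8) = eb
m2: inner = H(47 58 57 51 5c 5c 1d ce 02) = ec; tag = H(2d 32 3d 3b 36 36 ec) = 2f
m3: inner = H(47 58 57 51 5c 5c f8 90 67) = ee; tag = H(2d 32 3d 3b 36 36 ee) = 31 ← matches

3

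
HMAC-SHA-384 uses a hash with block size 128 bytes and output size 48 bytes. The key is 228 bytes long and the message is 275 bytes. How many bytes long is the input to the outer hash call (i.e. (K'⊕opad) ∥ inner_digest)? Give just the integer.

Key is 228 > 128 bytes, so it is hashed to 48 bytes then zero-padded to 128: |K'| = 128.
Outer input = (K'⊕opad) ∥ H(inner) → 128 + 48 = 176 bytes.

176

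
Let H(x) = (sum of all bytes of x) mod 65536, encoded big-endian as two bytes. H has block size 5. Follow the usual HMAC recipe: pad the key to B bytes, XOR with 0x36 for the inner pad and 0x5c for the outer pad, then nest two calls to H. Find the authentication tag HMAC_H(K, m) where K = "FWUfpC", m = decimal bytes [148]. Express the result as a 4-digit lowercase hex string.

Key "FWUfpC" = 46 57 55 66 70 43 is 6 bytes > B = 5, so hash it first: H(key) = 02 0b, then zero-pad to 5 bytes: K' = 02 0b 00 00 00.
K' ⊕ ipad = 34 3d 36 36 36.  K' ⊕ opad = 5e 57 5c 5c 5c.
Inner input = (K'⊕ipad) ∥ m = 34 3d 36 36 36 ∥ 94.
Inner hash: sum = 52+61+54+54+54+148 = 423 → 01 a7.
Outer input = (K'⊕opad) ∥ inner = 5e 57 5c 5c 5c ∥ 01 a7.
Outer hash (tag): sum = 94+87+92+92+92+1+167 = 625 → 02 71.

0271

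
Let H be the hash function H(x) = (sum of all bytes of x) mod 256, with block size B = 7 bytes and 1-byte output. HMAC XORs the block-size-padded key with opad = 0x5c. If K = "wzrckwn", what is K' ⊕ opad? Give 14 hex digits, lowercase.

Key "wzrckwn" = 77 7a 72 63 6b 77 6e is exactly B = 7 bytes: K' = 77 7a 72 63 6b 77 6e.
XOR each byte with 0x5c: 77⊕5c=2b, 7a⊕5c=26, 72⊕5c=2e, 63⊕5c=3f, 6b⊕5c=37, 77⊕5c=2b, 6e⊕5c=32.

2b262e3f372b32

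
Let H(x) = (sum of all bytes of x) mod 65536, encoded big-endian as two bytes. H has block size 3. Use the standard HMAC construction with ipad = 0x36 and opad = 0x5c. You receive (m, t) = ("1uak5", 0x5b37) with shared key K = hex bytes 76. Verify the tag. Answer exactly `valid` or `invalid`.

Key hex bytes 76 is 1 byte ≤ B = 3; zero-pad to 3 bytes: K' = 76 00 00.
K' ⊕ ipad = 40 36 36; K' ⊕ opad = 2a 5c 5c.
Inner hash: sum = 64+54+54+49+117+97+107+53 = 595 → 02 53.
Outer hash (recomputed tag): sum = 42+92+92+2+83 = 311 → 01 37.
Recomputed tag = 0137; claimed = 5b37 → mismatch.

invalid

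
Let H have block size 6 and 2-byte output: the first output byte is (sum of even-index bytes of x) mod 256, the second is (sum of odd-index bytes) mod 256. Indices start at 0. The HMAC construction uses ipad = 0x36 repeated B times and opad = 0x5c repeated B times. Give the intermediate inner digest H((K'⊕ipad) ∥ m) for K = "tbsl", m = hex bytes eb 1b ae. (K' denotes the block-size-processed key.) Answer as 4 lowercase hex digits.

Key "tbsl" = 74 62 73 6c is 4 bytes ≤ B = 6; zero-pad to 6 bytes: K' = 74 62 73 6c 00 00.
K' ⊕ ipad = 42 54 45 5a 36 36.
Inner input = 42 54 45 5a 36 36 ∥ eb 1b ae.
Inner hash: even-index sum = 598 mod 256 = 86; odd-index sum = 255 mod 256 = 255 → 56 ff.

56ff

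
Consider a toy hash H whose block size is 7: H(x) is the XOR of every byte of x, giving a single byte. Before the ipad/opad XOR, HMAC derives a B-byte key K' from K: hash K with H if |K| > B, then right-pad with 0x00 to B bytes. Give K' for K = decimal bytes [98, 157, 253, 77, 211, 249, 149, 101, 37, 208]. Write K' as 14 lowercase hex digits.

60000000000000

|K| = 10 > B = 7, so first hash the key.
H(K): XOR 62⊕9d⊕fd⊕4d⊕d3⊕f9⊕95⊕65⊕25⊕d0 = 60.
Zero-pad H(K) = 60 to 7 bytes: K' = 60 00 00 00 00 00 00.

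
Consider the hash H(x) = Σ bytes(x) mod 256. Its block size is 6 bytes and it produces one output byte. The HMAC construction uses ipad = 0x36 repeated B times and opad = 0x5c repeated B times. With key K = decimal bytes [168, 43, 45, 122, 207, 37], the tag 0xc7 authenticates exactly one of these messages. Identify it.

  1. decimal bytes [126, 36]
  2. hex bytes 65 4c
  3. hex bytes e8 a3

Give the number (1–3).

3

Key decimal bytes [168, 43, 45, 122, 207, 37] = a8 2b 2d 7a cf 25 is exactly B = 6 bytes: K' = a8 2b 2d 7a cf 25.
K' ⊕ ipad = 9e 1d 1b 4c f9 13; K' ⊕ opad = f4 77 71 26 93 79.
m1: inner = H(9e 1d 1b 4c f9 13 7e 24) = d0; tag = H(f4 77 71 26 93 79 d0) = de
m2: inner = H(9e 1d 1b 4c f9 13 65 4c) = df; tag = H(f4 77 71 26 93 79 df) = ed
m3: inner = H(9e 1d 1b 4c f9 13 e8 a3) = b9; tag = H(f4 77 71 26 93 79 b9) = c7 ← matches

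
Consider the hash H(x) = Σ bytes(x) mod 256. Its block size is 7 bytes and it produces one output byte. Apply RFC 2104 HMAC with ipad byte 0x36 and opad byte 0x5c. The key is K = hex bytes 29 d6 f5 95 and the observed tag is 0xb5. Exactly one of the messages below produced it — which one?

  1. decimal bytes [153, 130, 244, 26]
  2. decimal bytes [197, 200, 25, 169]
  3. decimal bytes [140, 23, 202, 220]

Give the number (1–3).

1

Key hex bytes 29 d6 f5 95 is 4 bytes ≤ B = 7; zero-pad to 7 bytes: K' = 29 d6 f5 95 00 00 00.
K' ⊕ ipad = 1f e0 c3 a3 36 36 36; K' ⊕ opad = 75 8a a9 c9 5c 5c 5c.
m1: inner = H(1f e0 c3 a3 36 36 36 99 82 f4 1a) = 30; tag = H(75 8a a9 c9 5c 5c 5c 30) = b5 ← matches
m2: inner = H(1f e0 c3 a3 36 36 36 c5 c8 19 a9) = 56; tag = H(75 8a a9 c9 5c 5c 5c 56) = db
m3: inner = H(1f e0 c3 a3 36 36 36 8c 17 ca dc) = 50; tag = H(75 8a a9 c9 5c 5c 5c 50) = d5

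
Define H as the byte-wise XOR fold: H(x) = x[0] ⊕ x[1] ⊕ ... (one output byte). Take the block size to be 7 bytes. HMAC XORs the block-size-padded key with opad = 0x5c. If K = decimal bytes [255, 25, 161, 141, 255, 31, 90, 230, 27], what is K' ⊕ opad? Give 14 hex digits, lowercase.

Key decimal bytes [255, 25, 161, 141, 255, 31, 90, 230, 27] = ff 19 a1 8d ff 1f 5a e6 1b is 9 bytes > B = 7, so hash it first: H(key) = 8d, then zero-pad to 7 bytes: K' = 8d 00 00 00 00 00 00.
XOR each byte with 0x5c: 8d⊕5c=d1, 00⊕5c=5c, 00⊕5c=5c, 00⊕5c=5c, 00⊕5c=5c, 00⊕5c=5c, 00⊕5c=5c.

d15c5c5c5c5c5c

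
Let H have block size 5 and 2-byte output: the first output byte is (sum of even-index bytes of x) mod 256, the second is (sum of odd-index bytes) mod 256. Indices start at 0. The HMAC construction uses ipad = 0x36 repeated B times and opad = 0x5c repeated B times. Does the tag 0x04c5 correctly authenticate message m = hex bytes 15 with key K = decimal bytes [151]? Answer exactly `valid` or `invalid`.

valid

Key decimal bytes [151] = 97 is 1 byte ≤ B = 5; zero-pad to 5 bytes: K' = 97 00 00 00 00.
K' ⊕ ipad = a1 36 36 36 36; K' ⊕ opad = cb 5c 5c 5c 5c.
Inner hash: even-index sum = 269 mod 256 = 13; odd-index sum = 129 mod 256 = 129 → 0d 81.
Outer hash (recomputed tag): even-index sum = 516 mod 256 = 4; odd-index sum = 197 mod 256 = 197 → 04 c5.
Recomputed tag = 04c5; claimed = 04c5 → match.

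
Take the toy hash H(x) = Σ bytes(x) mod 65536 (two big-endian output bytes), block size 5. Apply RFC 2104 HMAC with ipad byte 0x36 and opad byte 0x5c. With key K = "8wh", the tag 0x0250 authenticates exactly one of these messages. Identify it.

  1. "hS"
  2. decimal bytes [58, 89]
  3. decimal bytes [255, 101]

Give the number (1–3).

1

Key "8wh" = 38 77 68 is 3 bytes ≤ B = 5; zero-pad to 5 bytes: K' = 38 77 68 00 00.
K' ⊕ ipad = 0e 41 5e 36 36; K' ⊕ opad = 64 2b 34 5c 5c.
m1: inner = H(0e 41 5e 36 36 68 53) = 01 d4; tag = H(64 2b 34 5c 5c 01 d4) = 0250 ← matches
m2: inner = H(0e 41 5e 36 36 3a 59) = 01 ac; tag = H(64 2b 34 5c 5c 01 ac) = 0228
m3: inner = H(0e 41 5e 36 36 ff 65) = 02 7d; tag = H(64 2b 34 5c 5c 02 7d) = 01fa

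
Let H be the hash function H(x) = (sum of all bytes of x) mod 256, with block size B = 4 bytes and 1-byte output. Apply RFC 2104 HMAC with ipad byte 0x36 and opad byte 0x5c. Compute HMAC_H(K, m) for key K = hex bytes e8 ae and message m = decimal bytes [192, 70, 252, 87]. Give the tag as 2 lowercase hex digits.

Key hex bytes e8 ae is 2 bytes ≤ B = 4; zero-pad to 4 bytes: K' = e8 ae 00 00.
K' ⊕ ipad = de 98 36 36.  K' ⊕ opad = b4 f2 5c 5c.
Inner input = (K'⊕ipad) ∥ m = de 98 36 36 ∥ c0 46 fc 57.
Inner hash: sum = 222+152+54+54+192+70+252+87 = 1083; mod 256 = 59 → 3b.
Outer input = (K'⊕opad) ∥ inner = b4 f2 5c 5c ∥ 3b.
Outer hash (tag): sum = 180+242+92+92+59 = 665; mod 256 = 153 → 99.

99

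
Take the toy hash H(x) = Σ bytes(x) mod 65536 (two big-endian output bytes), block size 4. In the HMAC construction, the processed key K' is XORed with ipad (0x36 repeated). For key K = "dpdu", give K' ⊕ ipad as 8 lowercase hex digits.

Key "dpdu" = 64 70 64 75 is exactly B = 4 bytes: K' = 64 70 64 75.
XOR each byte with 0x36: 64⊕36=52, 70⊕36=46, 64⊕36=52, 75⊕36=43.

52465243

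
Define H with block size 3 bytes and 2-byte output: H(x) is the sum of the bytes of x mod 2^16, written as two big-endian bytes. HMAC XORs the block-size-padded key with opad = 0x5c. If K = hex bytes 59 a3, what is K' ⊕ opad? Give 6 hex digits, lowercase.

05ff5c

Key hex bytes 59 a3 is 2 bytes ≤ B = 3; zero-pad to 3 bytes: K' = 59 a3 00.
XOR each byte with 0x5c: 59⊕5c=05, a3⊕5c=ff, 00⊕5c=5c.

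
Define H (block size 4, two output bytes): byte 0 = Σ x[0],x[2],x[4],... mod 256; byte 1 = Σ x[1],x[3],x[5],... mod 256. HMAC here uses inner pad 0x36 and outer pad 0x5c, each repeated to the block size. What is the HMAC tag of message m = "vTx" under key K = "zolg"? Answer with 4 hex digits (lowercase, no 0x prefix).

ea6c

Key "zolg" = 7a 6f 6c 67 is exactly B = 4 bytes: K' = 7a 6f 6c 67.
K' ⊕ ipad = 4c 59 5a 51.  K' ⊕ opad = 26 33 30 3b.
Inner input = (K'⊕ipad) ∥ m = 4c 59 5a 51 ∥ 76 54 78.
Inner hash: even-index sum = 404 mod 256 = 148; odd-index sum = 254 mod 256 = 254 → 94 fe.
Outer input = (K'⊕opad) ∥ inner = 26 33 30 3b ∥ 94 fe.
Outer hash (tag): even-index sum = 234 mod 256 = 234; odd-index sum = 364 mod 256 = 108 → ea 6c.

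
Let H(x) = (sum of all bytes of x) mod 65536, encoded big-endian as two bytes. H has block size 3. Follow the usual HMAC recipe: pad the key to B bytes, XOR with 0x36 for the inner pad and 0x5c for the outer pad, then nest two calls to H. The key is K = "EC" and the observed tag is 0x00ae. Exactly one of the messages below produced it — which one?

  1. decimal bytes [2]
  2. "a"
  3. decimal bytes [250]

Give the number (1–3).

3

Key "EC" = 45 43 is 2 bytes ≤ B = 3; zero-pad to 3 bytes: K' = 45 43 00.
K' ⊕ ipad = 73 75 36; K' ⊕ opad = 19 1f 5c.
m1: inner = H(73 75 36 02) = 01 20; tag = H(19 1f 5c 01 20) = 00b5
m2: inner = H(73 75 36 61) = 01 7f; tag = H(19 1f 5c 01 7f) = 0114
m3: inner = H(73 75 36 fa) = 02 18; tag = H(19 1f 5c 02 18) = 00ae ← matches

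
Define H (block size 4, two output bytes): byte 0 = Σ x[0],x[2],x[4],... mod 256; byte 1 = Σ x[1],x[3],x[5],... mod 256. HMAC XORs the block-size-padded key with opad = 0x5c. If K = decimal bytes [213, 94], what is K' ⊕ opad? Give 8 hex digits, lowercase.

89025c5c

Key decimal bytes [213, 94] = d5 5e is 2 bytes ≤ B = 4; zero-pad to 4 bytes: K' = d5 5e 00 00.
XOR each byte with 0x5c: d5⊕5c=89, 5e⊕5c=02, 00⊕5c=5c, 00⊕5c=5c.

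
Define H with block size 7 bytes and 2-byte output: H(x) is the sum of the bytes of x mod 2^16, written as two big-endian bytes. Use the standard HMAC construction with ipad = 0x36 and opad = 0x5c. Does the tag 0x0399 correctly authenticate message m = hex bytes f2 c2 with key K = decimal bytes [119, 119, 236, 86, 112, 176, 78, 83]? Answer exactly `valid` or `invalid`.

valid

Key decimal bytes [119, 119, 236, 86, 112, 176, 78, 83] = 77 77 ec 56 70 b0 4e 53 is 8 bytes > B = 7, so hash it first: H(key) = 03 f1, then zero-pad to 7 bytes: K' = 03 f1 00 00 00 00 00.
K' ⊕ ipad = 35 c7 36 36 36 36 36; K' ⊕ opad = 5f ad 5c 5c 5c 5c 5c.
Inner hash: sum = 53+199+54+54+54+54+54+242+194 = 958 → 03 be.
Outer hash (recomputed tag): sum = 95+173+92+92+92+92+92+3+190 = 921 → 03 99.
Recomputed tag = 0399; claimed = 0399 → match.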